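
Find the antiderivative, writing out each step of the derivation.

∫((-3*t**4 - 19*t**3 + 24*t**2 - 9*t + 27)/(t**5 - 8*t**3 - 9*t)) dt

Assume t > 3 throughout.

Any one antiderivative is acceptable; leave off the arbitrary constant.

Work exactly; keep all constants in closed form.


Step 1. Decompose ∫((-3*t**4 - 19*t**3 + 24*t**2 - 9*t + 27)/(t**5 - 8*t**3 - 9*t)) dt by partial fractions, (-3*t**4 - 19*t**3 + 24*t**2 - 9*t + 27)/(t**5 - 8*t**3 - 9*t) = -1/(t**2 + 1) + 3/(t + 3) - 3/(t - 3) - 3/t: now ∫(-3/t) dt + ∫(-3/(t - 3)) dt + ∫(3/(t + 3)) dt + ∫(-1/(t**2 + 1)) dt.
Step 2. Evaluate the standard form [assuming t > -3]: now 3*log(t + 3) + ∫(-3/t) dt + ∫(-3/(t - 3)) dt + ∫(-1/(t**2 + 1)) dt.
Step 3. Evaluate the standard form [assuming t > 3]: now -3*log(t - 3) + 3*log(t + 3) + ∫(-3/t) dt + ∫(-1/(t**2 + 1)) dt.
Step 4. Evaluate the standard form [assuming t > 0]: now -3*log(t) - 3*log(t - 3) + 3*log(t + 3) + ∫(-1/(t**2 + 1)) dt.
Step 5. Evaluate the standard form: now -3*log(t) - 3*log(t - 3) + 3*log(t + 3) - atan(t).
Answer: -3*log(t) - 3*log(t - 3) + 3*log(t + 3) - atan(t).


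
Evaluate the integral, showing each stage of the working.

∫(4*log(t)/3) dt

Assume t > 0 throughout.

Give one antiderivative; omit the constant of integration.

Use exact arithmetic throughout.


Step 1. Integrate ∫(4*log(t)/3) dt by parts with u = log(t), dv = (4/3) dt, so v = 4*t/3 [assuming t > 0]: now 4*t*log(t)/3 + ∫(-4/3) dt.
Step 2. Evaluate the standard form: now 4*t*log(t)/3 - 4*t/3.
Answer: 4*t*log(t)/3 - 4*t/3.


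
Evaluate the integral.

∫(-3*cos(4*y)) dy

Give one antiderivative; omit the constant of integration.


Answer: -3*sin(4*y)/4.


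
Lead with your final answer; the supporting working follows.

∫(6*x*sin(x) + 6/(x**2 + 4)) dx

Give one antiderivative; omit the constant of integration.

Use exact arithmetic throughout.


The answer is -6*x*cos(x) + 6*sin(x) + 3*atan(x/2).
Step 1. Rewrite: now ∫(6*x*sin(x)) dx + ∫(6/(x**2 + 4)) dx.
Step 2. Evaluate the standard form: now 3*atan(x/2) + ∫(6*x*sin(x)) dx.
Step 3. Integrate ∫(6*x*sin(x)) dx by parts with u = x, dv = (6*sin(x)) dx, so v = -6*cos(x): now -6*x*cos(x) + 3*atan(x/2) + ∫(6*cos(x)) dx.
Step 4. Evaluate the standard form: now -6*x*cos(x) + 6*sin(x) + 3*atan(x/2).
Answer: -6*x*cos(x) + 6*sin(x) + 3*atan(x/2).


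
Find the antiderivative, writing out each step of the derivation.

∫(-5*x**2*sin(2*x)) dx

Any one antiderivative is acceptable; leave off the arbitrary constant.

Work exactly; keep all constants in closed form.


Step 1. Integrate ∫(-5*x**2*sin(2*x)) dx by parts with u = x**2, dv = (-5*sin(2*x)) dx, so v = 5*cos(2*x)/2: now 5*x**2*cos(2*x)/2 + ∫(-5*x*cos(2*x)) dx.
Step 2. Integrate ∫(-5*x*cos(2*x)) dx by parts with u = x, dv = (-5*cos(2*x)) dx, so v = -5*sin(2*x)/2: now 5*x**2*cos(2*x)/2 - 5*x*sin(2*x)/2 + ∫(5*sin(2*x)/2) dx.
Step 3. Evaluate the standard form: now 5*x**2*cos(2*x)/2 - 5*x*sin(2*x)/2 - 5*cos(2*x)/4.
Answer: 5*x**2*cos(2*x)/2 - 5*x*sin(2*x)/2 - 5*cos(2*x)/4.


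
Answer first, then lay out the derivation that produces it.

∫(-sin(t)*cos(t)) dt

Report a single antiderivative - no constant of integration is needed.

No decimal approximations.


The answer is -sin(t)**2/2.
Step 1. Substitute u = sin(t), turning ∫(-sin(t)*cos(t)) dt into ∫(-u) du: now ∫(-u) du.
Step 2. Evaluate the standard form: now -u**2/2.
Step 3. Substitute back u = sin(t): now -sin(t)**2/2.
Answer: -sin(t)**2/2.


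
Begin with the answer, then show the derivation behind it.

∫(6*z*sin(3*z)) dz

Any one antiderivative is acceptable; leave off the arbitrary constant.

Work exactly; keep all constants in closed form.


The answer is -2*z*cos(3*z) + 2*sin(3*z)/3.
Step 1. Integrate ∫(6*z*sin(3*z)) dz by parts with u = z, dv = (6*sin(3*z)) dz, so v = -2*cos(3*z): now -2*z*cos(3*z) + ∫(2*cos(3*z)) dz.
Step 2. Evaluate the standard form: now -2*z*cos(3*z) + 2*sin(3*z)/3.
Answer: -2*z*cos(3*z) + 2*sin(3*z)/3.


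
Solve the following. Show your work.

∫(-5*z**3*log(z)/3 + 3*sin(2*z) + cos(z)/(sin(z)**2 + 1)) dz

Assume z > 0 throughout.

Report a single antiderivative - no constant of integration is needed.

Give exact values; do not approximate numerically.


Step 1. Rewrite: now ∫(-5*z**3*log(z)/3) dz + ∫(cos(z)/(sin(z)**2 + 1)) dz + ∫(3*sin(2*z)) dz.
Step 2. Substitute u = sin(z), turning ∫(cos(z)/(sin(z)**2 + 1)) dz into ∫(1/(u**2 + 1)) du: now ∫(-5*z**3*log(z)/3) dz + ∫(1/(u**2 + 1)) du + ∫(3*sin(2*z)) dz.
Step 3. Evaluate the standard form: now atan(u) + ∫(-5*z**3*log(z)/3) dz + ∫(3*sin(2*z)) dz.
Step 4. Substitute back u = sin(z): now atan(sin(z)) + ∫(-5*z**3*log(z)/3) dz + ∫(3*sin(2*z)) dz.
Step 5. Evaluate the standard form: now -3*cos(2*z)/2 + atan(sin(z)) + ∫(-5*z**3*log(z)/3) dz.
Step 6. Integrate ∫(-5*z**3*log(z)/3) dz by parts with u = log(z), dv = (-5*z**3/3) dz, so v = -5*z**4/12 [assuming z > 0]: now -5*z**4*log(z)/12 - 3*cos(2*z)/2 + atan(sin(z)) + ∫(5*z**3/12) dz.
Step 7. Evaluate the standard form: now -5*z**4*log(z)/12 + 5*z**4/48 - 3*cos(2*z)/2 + atan(sin(z)).
Answer: -5*z**4*log(z)/12 + 5*z**4/48 - 3*cos(2*z)/2 + atan(sin(z)).


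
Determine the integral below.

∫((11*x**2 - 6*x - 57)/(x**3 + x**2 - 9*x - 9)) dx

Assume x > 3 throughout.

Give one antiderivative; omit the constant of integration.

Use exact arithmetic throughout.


Answer: log(x - 3) + 5*log(x + 1) + 5*log(x + 3).


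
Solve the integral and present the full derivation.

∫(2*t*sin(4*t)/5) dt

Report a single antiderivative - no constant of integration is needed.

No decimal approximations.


Step 1. Integrate ∫(2*t*sin(4*t)/5) dt by parts with u = t, dv = (2*sin(4*t)/5) dt, so v = -cos(4*t)/10: now -t*cos(4*t)/10 + ∫(cos(4*t)/10) dt.
Step 2. Evaluate the standard form: now -t*cos(4*t)/10 + sin(4*t)/40.
Answer: -t*cos(4*t)/10 + sin(4*t)/40.


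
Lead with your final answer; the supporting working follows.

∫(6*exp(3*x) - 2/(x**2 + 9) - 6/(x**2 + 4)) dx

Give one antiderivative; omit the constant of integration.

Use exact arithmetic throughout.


The answer is 2*exp(3*x) - 2*atan(x/3)/3 - 3*atan(x/2).
Step 1. Rewrite: now ∫(-6/(x**2 + 4)) dx + ∫(-2/(x**2 + 9)) dx + ∫(6*exp(3*x)) dx.
Step 2. Evaluate the standard form: now -3*atan(x/2) + ∫(-2/(x**2 + 9)) dx + ∫(6*exp(3*x)) dx.
Step 3. Evaluate the standard form: now -2*atan(x/3)/3 - 3*atan(x/2) + ∫(6*exp(3*x)) dx.
Step 4. Evaluate the standard form: now 2*exp(3*x) - 2*atan(x/3)/3 - 3*atan(x/2).
Answer: 2*exp(3*x) - 2*atan(x/3)/3 - 3*atan(x/2).


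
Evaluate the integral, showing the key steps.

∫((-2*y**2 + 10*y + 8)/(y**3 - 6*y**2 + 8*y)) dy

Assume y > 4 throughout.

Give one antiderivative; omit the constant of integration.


Step 1. Decompose ∫((-2*y**2 + 10*y + 8)/(y**3 - 6*y**2 + 8*y)) dy by partial fractions, (-2*y**2 + 10*y + 8)/(y**3 - 6*y**2 + 8*y) = -5/(y - 2) + 2/(y - 4) + 1/y: now ∫(1/y) dy + ∫(2/(y - 4)) dy + ∫(-5/(y - 2)) dy.
Step 2. Evaluate the standard form [assuming y > 4]: now 2*log(y - 4) + ∫(1/y) dy + ∫(-5/(y - 2)) dy.
Step 3. Evaluate the standard form [assuming y > 0]: now log(y) + 2*log(y - 4) + ∫(-5/(y - 2)) dy.
Step 4. Evaluate the standard form [assuming y > 2]: now log(y) + 2*log(y - 4) - 5*log(y - 2).
Answer: log(y) + 2*log(y - 4) - 5*log(y - 2).


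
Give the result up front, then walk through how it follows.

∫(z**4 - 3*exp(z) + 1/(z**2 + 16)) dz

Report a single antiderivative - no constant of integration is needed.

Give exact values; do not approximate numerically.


The answer is z**5/5 - 3*exp(z) + atan(z/4)/4.
Step 1. Rewrite: now ∫(z**4) dz + ∫(1/(z**2 + 16)) dz + ∫(-3*exp(z)) dz.
Step 2. Evaluate the standard form: now z**5/5 + ∫(1/(z**2 + 16)) dz + ∫(-3*exp(z)) dz.
Step 3. Evaluate the standard form: now z**5/5 + atan(z/4)/4 + ∫(-3*exp(z)) dz.
Step 4. Evaluate the standard form: now z**5/5 - 3*exp(z) + atan(z/4)/4.
Answer: z**5/5 - 3*exp(z) + atan(z/4)/4.


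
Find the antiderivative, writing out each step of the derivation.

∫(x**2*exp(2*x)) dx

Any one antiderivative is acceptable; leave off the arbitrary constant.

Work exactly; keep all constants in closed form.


Step 1. Integrate ∫(x**2*exp(2*x)) dx by parts with u = x**2, dv = (exp(2*x)) dx, so v = exp(2*x)/2: now x**2*exp(2*x)/2 + ∫(-x*exp(2*x)) dx.
Step 2. Integrate ∫(-x*exp(2*x)) dx by parts with u = x, dv = (-exp(2*x)) dx, so v = -exp(2*x)/2: now x**2*exp(2*x)/2 - x*exp(2*x)/2 + ∫(exp(2*x)/2) dx.
Step 3. Evaluate the standard form: now x**2*exp(2*x)/2 - x*exp(2*x)/2 + exp(2*x)/4.
Answer: x**2*exp(2*x)/2 - x*exp(2*x)/2 + exp(2*x)/4.


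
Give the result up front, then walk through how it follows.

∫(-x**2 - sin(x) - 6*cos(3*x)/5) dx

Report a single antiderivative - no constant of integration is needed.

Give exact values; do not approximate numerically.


The answer is -x**3/3 - 2*sin(3*x)/5 + cos(x).
Step 1. Rewrite: now ∫(-x**2) dx + ∫(-sin(x)) dx + ∫(-6*cos(3*x)/5) dx.
Step 2. Evaluate the standard form: now -x**3/3 + ∫(-sin(x)) dx + ∫(-6*cos(3*x)/5) dx.
Step 3. Evaluate the standard form: now -x**3/3 + cos(x) + ∫(-6*cos(3*x)/5) dx.
Step 4. Evaluate the standard form: now -x**3/3 - 2*sin(3*x)/5 + cos(x).
Answer: -x**3/3 - 2*sin(3*x)/5 + cos(x).


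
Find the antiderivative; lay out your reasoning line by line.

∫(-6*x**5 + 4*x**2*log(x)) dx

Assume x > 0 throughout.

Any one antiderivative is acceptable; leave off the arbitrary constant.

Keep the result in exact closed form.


Step 1. Rewrite: now ∫(-6*x**5) dx + ∫(4*x**2*log(x)) dx.
Step 2. Evaluate the standard form: now -x**6 + ∫(4*x**2*log(x)) dx.
Step 3. Integrate ∫(4*x**2*log(x)) dx by parts with u = log(x), dv = (4*x**2) dx, so v = 4*x**3/3 [assuming x > 0]: now -x**6 + 4*x**3*log(x)/3 + ∫(-4*x**2/3) dx.
Step 4. Evaluate the standard form: now -x**6 + 4*x**3*log(x)/3 - 4*x**3/9.
Answer: -x**6 + 4*x**3*log(x)/3 - 4*x**3/9.


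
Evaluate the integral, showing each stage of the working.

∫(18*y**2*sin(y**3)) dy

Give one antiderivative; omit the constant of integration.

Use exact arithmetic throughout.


Step 1. Substitute u = y**3, turning ∫(18*y**2*sin(y**3)) dy into ∫(6*sin(u)) du: now ∫(6*sin(u)) du.
Step 2. Evaluate the standard form: now -6*cos(u).
Step 3. Substitute back u = y**3: now -6*cos(y**3).
Answer: -6*cos(y**3).


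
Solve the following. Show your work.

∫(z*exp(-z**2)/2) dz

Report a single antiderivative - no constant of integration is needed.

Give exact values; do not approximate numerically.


Step 1. Substitute u = z**2, turning ∫(z*exp(-z**2)/2) dz into ∫(exp(-u)/4) du: now ∫(exp(-u)/4) du.
Step 2. Evaluate the standard form: now -exp(-u)/4.
Step 3. Substitute back u = z**2: now -exp(-z**2)/4.
Answer: -exp(-z**2)/4.


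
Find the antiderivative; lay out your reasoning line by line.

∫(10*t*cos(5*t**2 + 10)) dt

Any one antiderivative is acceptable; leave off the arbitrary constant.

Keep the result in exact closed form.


Step 1. Substitute u = t**2 + 2, turning ∫(10*t*cos(5*t**2 + 10)) dt into ∫(5*cos(5*u)) du: now ∫(5*cos(5*u)) du.
Step 2. Evaluate the standard form: now sin(5*u).
Step 3. Substitute back u = t**2 + 2: now sin(5*t**2 + 10).
Answer: sin(5*t**2 + 10).


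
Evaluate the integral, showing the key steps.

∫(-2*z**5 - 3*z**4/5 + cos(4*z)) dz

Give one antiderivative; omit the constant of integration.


Step 1. Rewrite: now ∫(-3*z**4/5) dz + ∫(-2*z**5) dz + ∫(cos(4*z)) dz.
Step 2. Evaluate the standard form: now -z**6/3 + ∫(-3*z**4/5) dz + ∫(cos(4*z)) dz.
Step 3. Evaluate the standard form: now -z**6/3 - 3*z**5/25 + ∫(cos(4*z)) dz.
Step 4. Evaluate the standard form: now -z**6/3 - 3*z**5/25 + sin(4*z)/4.
Answer: -z**6/3 - 3*z**5/25 + sin(4*z)/4.


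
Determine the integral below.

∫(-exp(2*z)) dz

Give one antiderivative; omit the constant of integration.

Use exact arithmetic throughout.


Answer: -exp(2*z)/2.


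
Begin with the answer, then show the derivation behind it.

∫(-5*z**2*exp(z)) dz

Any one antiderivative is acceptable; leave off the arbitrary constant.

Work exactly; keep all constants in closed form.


The answer is -5*z**2*exp(z) + 10*z*exp(z) - 10*exp(z).
Step 1. Integrate ∫(-5*z**2*exp(z)) dz by parts with u = z**2, dv = (-5*exp(z)) dz, so v = -5*exp(z): now -5*z**2*exp(z) + ∫(10*z*exp(z)) dz.
Step 2. Integrate ∫(10*z*exp(z)) dz by parts with u = z, dv = (10*exp(z)) dz, so v = 10*exp(z): now -5*z**2*exp(z) + 10*z*exp(z) + ∫(-10*exp(z)) dz.
Step 3. Evaluate the standard form: now -5*z**2*exp(z) + 10*z*exp(z) - 10*exp(z).
Answer: -5*z**2*exp(z) + 10*z*exp(z) - 10*exp(z).


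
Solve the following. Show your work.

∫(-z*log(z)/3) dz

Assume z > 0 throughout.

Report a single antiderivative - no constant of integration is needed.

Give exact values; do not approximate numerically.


Step 1. Integrate ∫(-z*log(z)/3) dz by parts with u = log(z), dv = (-z/3) dz, so v = -z**2/6 [assuming z > 0]: now -z**2*log(z)/6 + ∫(z/6) dz.
Step 2. Evaluate the standard form: now -z**2*log(z)/6 + z**2/12.
Answer: -z**2*log(z)/6 + z**2/12.


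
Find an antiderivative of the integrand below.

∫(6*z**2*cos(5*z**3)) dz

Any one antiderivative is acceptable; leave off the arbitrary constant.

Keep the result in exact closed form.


Answer: 2*sin(5*z**3)/5.


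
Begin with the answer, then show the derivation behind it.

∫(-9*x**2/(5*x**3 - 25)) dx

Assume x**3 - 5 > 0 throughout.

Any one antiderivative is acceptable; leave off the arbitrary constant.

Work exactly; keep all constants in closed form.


The answer is -3*log(x**3 - 5)/5.
Step 1. Substitute u = x**3 - 5, turning ∫(-9*x**2/(5*x**3 - 25)) dx into ∫(-3/(5*u)) du: now ∫(-3/(5*u)) du.
Step 2. Evaluate the standard form [assuming u > 0]: now -3*log(u)/5.
Step 3. Substitute back u = x**3 - 5: now -3*log(x**3 - 5)/5.
Answer: -3*log(x**3 - 5)/5.


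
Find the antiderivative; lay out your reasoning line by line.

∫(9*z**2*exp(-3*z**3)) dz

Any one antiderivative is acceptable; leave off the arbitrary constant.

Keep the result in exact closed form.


Step 1. Substitute u = z**3, turning ∫(9*z**2*exp(-3*z**3)) dz into ∫(3*exp(-3*u)) du: now ∫(3*exp(-3*u)) du.
Step 2. Evaluate the standard form: now -exp(-3*u).
Step 3. Substitute back u = z**3: now -exp(-3*z**3).
Answer: -exp(-3*z**3).


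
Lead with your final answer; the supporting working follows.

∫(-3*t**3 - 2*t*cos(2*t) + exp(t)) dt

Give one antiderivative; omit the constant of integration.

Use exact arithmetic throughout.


The answer is -3*t**4/4 - t*sin(2*t) + exp(t) - cos(2*t)/2.
Step 1. Rewrite: now ∫(-3*t**3) dt + ∫(-2*t*cos(2*t)) dt + ∫(exp(t)) dt.
Step 2. Evaluate the standard form: now exp(t) + ∫(-3*t**3) dt + ∫(-2*t*cos(2*t)) dt.
Step 3. Evaluate the standard form: now -3*t**4/4 + exp(t) + ∫(-2*t*cos(2*t)) dt.
Step 4. Integrate ∫(-2*t*cos(2*t)) dt by parts with u = t, dv = (-2*cos(2*t)) dt, so v = -sin(2*t): now -3*t**4/4 - t*sin(2*t) + exp(t) + ∫(sin(2*t)) dt.
Step 5. Evaluate the standard form: now -3*t**4/4 - t*sin(2*t) + exp(t) - cos(2*t)/2.
Answer: -3*t**4/4 - t*sin(2*t) + exp(t) - cos(2*t)/2.


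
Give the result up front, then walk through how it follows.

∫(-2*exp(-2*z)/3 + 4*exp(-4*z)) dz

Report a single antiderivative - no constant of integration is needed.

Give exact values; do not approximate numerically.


The answer is exp(-2*z)/3 - exp(-4*z).
Step 1. Rewrite: now ∫(4*exp(-4*z)) dz + ∫(-2*exp(-2*z)/3) dz.
Step 2. Evaluate the standard form: now ∫(-2*exp(-2*z)/3) dz - exp(-4*z).
Step 3. Evaluate the standard form: now exp(-2*z)/3 - exp(-4*z).
Answer: exp(-2*z)/3 - exp(-4*z).


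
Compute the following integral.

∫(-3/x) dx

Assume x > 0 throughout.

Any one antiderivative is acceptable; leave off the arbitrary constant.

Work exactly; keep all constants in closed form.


Answer: -3*log(x).


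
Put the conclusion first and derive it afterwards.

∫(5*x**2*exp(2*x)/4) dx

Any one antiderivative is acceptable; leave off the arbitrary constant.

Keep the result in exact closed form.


The answer is 5*x**2*exp(2*x)/8 - 5*x*exp(2*x)/8 + 5*exp(2*x)/16.
Step 1. Integrate ∫(5*x**2*exp(2*x)/4) dx by parts with u = x**2, dv = (5*exp(2*x)/4) dx, so v = 5*exp(2*x)/8: now 5*x**2*exp(2*x)/8 + ∫(-5*x*exp(2*x)/4) dx.
Step 2. Integrate ∫(-5*x*exp(2*x)/4) dx by parts with u = x, dv = (-5*exp(2*x)/4) dx, so v = -5*exp(2*x)/8: now 5*x**2*exp(2*x)/8 - 5*x*exp(2*x)/8 + ∫(5*exp(2*x)/8) dx.
Step 3. Evaluate the standard form: now 5*x**2*exp(2*x)/8 - 5*x*exp(2*x)/8 + 5*exp(2*x)/16.
Answer: 5*x**2*exp(2*x)/8 - 5*x*exp(2*x)/8 + 5*exp(2*x)/16.


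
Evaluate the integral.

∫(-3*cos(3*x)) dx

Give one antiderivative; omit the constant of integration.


Answer: -sin(3*x).


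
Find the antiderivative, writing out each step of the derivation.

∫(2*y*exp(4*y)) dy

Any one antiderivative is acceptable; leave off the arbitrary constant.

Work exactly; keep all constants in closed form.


Step 1. Integrate ∫(2*y*exp(4*y)) dy by parts with u = y, dv = (2*exp(4*y)) dy, so v = exp(4*y)/2: now y*exp(4*y)/2 + ∫(-exp(4*y)/2) dy.
Step 2. Evaluate the standard form: now y*exp(4*y)/2 - exp(4*y)/8.
Answer: y*exp(4*y)/2 - exp(4*y)/8.


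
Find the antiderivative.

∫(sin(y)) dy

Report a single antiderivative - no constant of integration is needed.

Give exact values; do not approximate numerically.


Answer: -cos(y).


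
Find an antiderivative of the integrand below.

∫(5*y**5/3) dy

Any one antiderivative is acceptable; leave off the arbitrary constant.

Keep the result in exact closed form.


Answer: 5*y**6/18.


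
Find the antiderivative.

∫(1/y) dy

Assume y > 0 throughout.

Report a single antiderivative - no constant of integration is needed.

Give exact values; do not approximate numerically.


Answer: log(y).


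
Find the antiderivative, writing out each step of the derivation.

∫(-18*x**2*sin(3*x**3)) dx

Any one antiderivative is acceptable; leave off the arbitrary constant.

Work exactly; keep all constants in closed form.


Step 1. Substitute u = x**3, turning ∫(-18*x**2*sin(3*x**3)) dx into ∫(-6*sin(3*u)) du: now ∫(-6*sin(3*u)) du.
Step 2. Evaluate the standard form: now 2*cos(3*u).
Step 3. Substitute back u = x**3: now 2*cos(3*x**3).
Answer: 2*cos(3*x**3).


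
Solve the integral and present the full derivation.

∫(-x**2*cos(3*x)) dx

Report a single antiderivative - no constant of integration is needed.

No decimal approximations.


Step 1. Integrate ∫(-x**2*cos(3*x)) dx by parts with u = x**2, dv = (-cos(3*x)) dx, so v = -sin(3*x)/3: now -x**2*sin(3*x)/3 + ∫(2*x*sin(3*x)/3) dx.
Step 2. Integrate ∫(2*x*sin(3*x)/3) dx by parts with u = x, dv = (2*sin(3*x)/3) dx, so v = -2*cos(3*x)/9: now -x**2*sin(3*x)/3 - 2*x*cos(3*x)/9 + ∫(2*cos(3*x)/9) dx.
Step 3. Evaluate the standard form: now -x**2*sin(3*x)/3 - 2*x*cos(3*x)/9 + 2*sin(3*x)/27.
Answer: -x**2*sin(3*x)/3 - 2*x*cos(3*x)/9 + 2*sin(3*x)/27.


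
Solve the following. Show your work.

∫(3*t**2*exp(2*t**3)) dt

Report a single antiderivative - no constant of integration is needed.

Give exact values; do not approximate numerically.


Step 1. Substitute u = t**3, turning ∫(3*t**2*exp(2*t**3)) dt into ∫(exp(2*u)) du: now ∫(exp(2*u)) du.
Step 2. Evaluate the standard form: now exp(2*u)/2.
Step 3. Substitute back u = t**3: now exp(2*t**3)/2.
Answer: exp(2*t**3)/2.


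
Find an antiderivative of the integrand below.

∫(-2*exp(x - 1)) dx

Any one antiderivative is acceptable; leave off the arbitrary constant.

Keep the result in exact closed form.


Answer: -2*exp(x - 1).


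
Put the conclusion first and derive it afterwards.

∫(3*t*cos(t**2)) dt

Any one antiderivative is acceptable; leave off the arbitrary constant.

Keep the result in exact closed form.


The answer is 3*sin(t**2)/2.
Step 1. Substitute u = t**2, turning ∫(3*t*cos(t**2)) dt into ∫(3*cos(u)/2) du: now ∫(3*cos(u)/2) du.
Step 2. Evaluate the standard form: now 3*sin(u)/2.
Step 3. Substitute back u = t**2: now 3*sin(t**2)/2.
Answer: 3*sin(t**2)/2.


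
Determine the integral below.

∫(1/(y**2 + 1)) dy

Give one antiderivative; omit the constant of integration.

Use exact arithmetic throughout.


Answer: atan(y).


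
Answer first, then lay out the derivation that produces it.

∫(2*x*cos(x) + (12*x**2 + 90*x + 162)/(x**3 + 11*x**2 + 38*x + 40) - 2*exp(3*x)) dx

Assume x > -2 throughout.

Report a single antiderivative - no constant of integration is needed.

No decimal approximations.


The answer is 2*x*sin(x) - 2*exp(3*x)/3 + 5*log(x + 2) + 3*log(x + 4) + 4*log(x + 5) + 2*cos(x).
Step 1. Rewrite: now ∫(2*x*cos(x)) dx + ∫((12*x**2 + 90*x + 162)/(x**3 + 11*x**2 + 38*x + 40)) dx + ∫(-2*exp(3*x)) dx.
Step 2. Decompose ∫((12*x**2 + 90*x + 162)/(x**3 + 11*x**2 + 38*x + 40)) dx by partial fractions, (12*x**2 + 90*x + 162)/(x**3 + 11*x**2 + 38*x + 40) = 4/(x + 5) + 3/(x + 4) + 5/(x + 2): now ∫(2*x*cos(x)) dx + ∫(5/(x + 2)) dx + ∫(3/(x + 4)) dx + ∫(4/(x + 5)) dx + ∫(-2*exp(3*x)) dx.
Step 3. Evaluate the standard form [assuming x > -5]: now 4*log(x + 5) + ∫(2*x*cos(x)) dx + ∫(5/(x + 2)) dx + ∫(3/(x + 4)) dx + ∫(-2*exp(3*x)) dx.
Step 4. Evaluate the standard form [assuming x > -2]: now 5*log(x + 2) + 4*log(x + 5) + ∫(2*x*cos(x)) dx + ∫(3/(x + 4)) dx + ∫(-2*exp(3*x)) dx.
Step 5. Evaluate the standard form [assuming x > -4]: now 5*log(x + 2) + 3*log(x + 4) + 4*log(x + 5) + ∫(2*x*cos(x)) dx + ∫(-2*exp(3*x)) dx.
Step 6. Evaluate the standard form: now -2*exp(3*x)/3 + 5*log(x + 2) + 3*log(x + 4) + 4*log(x + 5) + ∫(2*x*cos(x)) dx.
Step 7. Integrate ∫(2*x*cos(x)) dx by parts with u = x, dv = (2*cos(x)) dx, so v = 2*sin(x): now 2*x*sin(x) - 2*exp(3*x)/3 + 5*log(x + 2) + 3*log(x + 4) + 4*log(x + 5) + ∫(-2*sin(x)) dx.
Step 8. Evaluate the standard form: now 2*x*sin(x) - 2*exp(3*x)/3 + 5*log(x + 2) + 3*log(x + 4) + 4*log(x + 5) + 2*cos(x).
Answer: 2*x*sin(x) - 2*exp(3*x)/3 + 5*log(x + 2) + 3*log(x + 4) + 4*log(x + 5) + 2*cos(x).


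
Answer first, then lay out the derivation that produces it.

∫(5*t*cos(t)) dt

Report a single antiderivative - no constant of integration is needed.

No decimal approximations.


The answer is 5*t*sin(t) + 5*cos(t).
Step 1. Integrate ∫(5*t*cos(t)) dt by parts with u = t, dv = (5*cos(t)) dt, so v = 5*sin(t): now 5*t*sin(t) + ∫(-5*sin(t)) dt.
Step 2. Evaluate the standard form: now 5*t*sin(t) + 5*cos(t).
Answer: 5*t*sin(t) + 5*cos(t).


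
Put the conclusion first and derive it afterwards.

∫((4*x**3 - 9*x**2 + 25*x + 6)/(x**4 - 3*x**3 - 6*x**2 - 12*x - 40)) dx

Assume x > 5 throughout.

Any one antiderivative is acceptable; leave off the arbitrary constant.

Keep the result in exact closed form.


The answer is 2*log(x - 5) + 2*log(x + 2) - 3*atan(x/2)/2.
Step 1. Decompose ∫((4*x**3 - 9*x**2 + 25*x + 6)/(x**4 - 3*x**3 - 6*x**2 - 12*x - 40)) dx by partial fractions, (4*x**3 - 9*x**2 + 25*x + 6)/(x**4 - 3*x**3 - 6*x**2 - 12*x - 40) = -3/(x**2 + 4) + 2/(x + 2) + 2/(x - 5): now ∫(2/(x - 5)) dx + ∫(2/(x + 2)) dx + ∫(-3/(x**2 + 4)) dx.
Step 2. Evaluate the standard form [assuming x > 5]: now 2*log(x - 5) + ∫(2/(x + 2)) dx + ∫(-3/(x**2 + 4)) dx.
Step 3. Evaluate the standard form [assuming x > -2]: now 2*log(x - 5) + 2*log(x + 2) + ∫(-3/(x**2 + 4)) dx.
Step 4. Evaluate the standard form: now 2*log(x - 5) + 2*log(x + 2) - 3*atan(x/2)/2.
Answer: 2*log(x - 5) + 2*log(x + 2) - 3*atan(x/2)/2.


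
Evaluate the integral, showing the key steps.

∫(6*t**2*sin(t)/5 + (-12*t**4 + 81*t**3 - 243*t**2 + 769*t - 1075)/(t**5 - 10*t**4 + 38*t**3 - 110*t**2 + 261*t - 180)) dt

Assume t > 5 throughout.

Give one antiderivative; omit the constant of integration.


Step 1. Rewrite: now ∫(6*t**2*sin(t)/5) dt + ∫((-12*t**4 + 81*t**3 - 243*t**2 + 769*t - 1075)/(t**5 - 10*t**4 + 38*t**3 - 110*t**2 + 261*t - 180)) dt.
Step 2. Decompose ∫((-12*t**4 + 81*t**3 - 243*t**2 + 769*t - 1075)/(t**5 - 10*t**4 + 38*t**3 - 110*t**2 + 261*t - 180)) dt by partial fractions, (-12*t**4 + 81*t**3 - 243*t**2 + 769*t - 1075)/(t**5 - 10*t**4 + 38*t**3 - 110*t**2 + 261*t - 180) = 2/(t**2 + 9) - 4/(t - 1) - 3/(t - 4) - 5/(t - 5): now ∫(6*t**2*sin(t)/5) dt + ∫(-5/(t - 5)) dt + ∫(-3/(t - 4)) dt + ∫(-4/(t - 1)) dt + ∫(2/(t**2 + 9)) dt.
Step 3. Evaluate the standard form [assuming t > 5]: now -5*log(t - 5) + ∫(6*t**2*sin(t)/5) dt + ∫(-3/(t - 4)) dt + ∫(-4/(t - 1)) dt + ∫(2/(t**2 + 9)) dt.
Step 4. Evaluate the standard form [assuming t > 4]: now -5*log(t - 5) - 3*log(t - 4) + ∫(6*t**2*sin(t)/5) dt + ∫(-4/(t - 1)) dt + ∫(2/(t**2 + 9)) dt.
Step 5. Evaluate the standard form [assuming t > 1]: now -5*log(t - 5) - 3*log(t - 4) - 4*log(t - 1) + ∫(6*t**2*sin(t)/5) dt + ∫(2/(t**2 + 9)) dt.
Step 6. Evaluate the standard form: now -5*log(t - 5) - 3*log(t - 4) - 4*log(t - 1) + 2*atan(t/3)/3 + ∫(6*t**2*sin(t)/5) dt.
Step 7. Integrate ∫(6*t**2*sin(t)/5) dt by parts with u = t**2, dv = (6*sin(t)/5) dt, so v = -6*cos(t)/5: now -6*t**2*cos(t)/5 - 5*log(t - 5) - 3*log(t - 4) - 4*log(t - 1) + 2*atan(t/3)/3 + ∫(12*t*cos(t)/5) dt.
Step 8. Integrate ∫(12*t*cos(t)/5) dt by parts with u = t, dv = (12*cos(t)/5) dt, so v = 12*sin(t)/5: now -6*t**2*cos(t)/5 + 12*t*sin(t)/5 - 5*log(t - 5) - 3*log(t - 4) - 4*log(t - 1) + 2*atan(t/3)/3 + ∫(-12*sin(t)/5) dt.
Step 9. Evaluate the standard form: now -6*t**2*cos(t)/5 + 12*t*sin(t)/5 - 5*log(t - 5) - 3*log(t - 4) - 4*log(t - 1) + 12*cos(t)/5 + 2*atan(t/3)/3.
Answer: -6*t**2*cos(t)/5 + 12*t*sin(t)/5 - 5*log(t - 5) - 3*log(t - 4) - 4*log(t - 1) + 12*cos(t)/5 + 2*atan(t/3)/3.


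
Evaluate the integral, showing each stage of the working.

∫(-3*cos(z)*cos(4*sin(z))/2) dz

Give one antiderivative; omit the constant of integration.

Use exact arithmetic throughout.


Step 1. Substitute u = sin(z), turning ∫(-3*cos(z)*cos(4*sin(z))/2) dz into ∫(-3*cos(4*u)/2) du: now ∫(-3*cos(4*u)/2) du.
Step 2. Evaluate the standard form: now -3*sin(4*u)/8.
Step 3. Substitute back u = sin(z): now -3*sin(4*sin(z))/8.
Answer: -3*sin(4*sin(z))/8.


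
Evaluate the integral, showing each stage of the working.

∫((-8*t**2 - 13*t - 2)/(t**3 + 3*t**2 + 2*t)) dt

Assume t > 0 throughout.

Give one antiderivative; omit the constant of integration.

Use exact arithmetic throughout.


Step 1. Decompose ∫((-8*t**2 - 13*t - 2)/(t**3 + 3*t**2 + 2*t)) dt by partial fractions, (-8*t**2 - 13*t - 2)/(t**3 + 3*t**2 + 2*t) = -4/(t + 2) - 3/(t + 1) - 1/t: now ∫(-1/t) dt + ∫(-3/(t + 1)) dt + ∫(-4/(t + 2)) dt.
Step 2. Evaluate the standard form [assuming t > 0]: now -log(t) + ∫(-3/(t + 1)) dt + ∫(-4/(t + 2)) dt.
Step 3. Evaluate the standard form [assuming t > -1]: now -log(t) - 3*log(t + 1) + ∫(-4/(t + 2)) dt.
Step 4. Evaluate the standard form [assuming t > -2]: now -log(t) - 3*log(t + 1) - 4*log(t + 2).
Answer: -log(t) - 3*log(t + 1) - 4*log(t + 2).


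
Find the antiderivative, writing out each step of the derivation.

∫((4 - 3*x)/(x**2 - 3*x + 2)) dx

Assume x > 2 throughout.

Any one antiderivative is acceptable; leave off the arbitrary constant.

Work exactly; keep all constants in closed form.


Step 1. Decompose ∫((4 - 3*x)/(x**2 - 3*x + 2)) dx by partial fractions, (4 - 3*x)/(x**2 - 3*x + 2) = -1/(x - 1) - 2/(x - 2): now ∫(-2/(x - 2)) dx + ∫(-1/(x - 1)) dx.
Step 2. Evaluate the standard form [assuming x > 2]: now -2*log(x - 2) + ∫(-1/(x - 1)) dx.
Step 3. Evaluate the standard form [assuming x > 1]: now -2*log(x - 2) - log(x - 1).
Answer: -2*log(x - 2) - log(x - 1).


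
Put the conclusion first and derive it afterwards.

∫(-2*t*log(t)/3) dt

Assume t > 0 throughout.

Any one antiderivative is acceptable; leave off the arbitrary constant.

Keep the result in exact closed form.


The answer is -t**2*log(t)/3 + t**2/6.
Step 1. Integrate ∫(-2*t*log(t)/3) dt by parts with u = log(t), dv = (-2*t/3) dt, so v = -t**2/3 [assuming t > 0]: now -t**2*log(t)/3 + ∫(t/3) dt.
Step 2. Evaluate the standard form: now -t**2*log(t)/3 + t**2/6.
Answer: -t**2*log(t)/3 + t**2/6.


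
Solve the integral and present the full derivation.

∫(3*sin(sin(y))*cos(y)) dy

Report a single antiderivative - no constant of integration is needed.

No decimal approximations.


Step 1. Substitute u = sin(y), turning ∫(3*sin(sin(y))*cos(y)) dy into ∫(3*sin(u)) du: now ∫(3*sin(u)) du.
Step 2. Evaluate the standard form: now -3*cos(u).
Step 3. Substitute back u = sin(y): now -3*cos(sin(y)).
Answer: -3*cos(sin(y)).


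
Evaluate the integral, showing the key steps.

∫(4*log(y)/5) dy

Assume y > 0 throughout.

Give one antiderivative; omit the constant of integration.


Step 1. Integrate ∫(4*log(y)/5) dy by parts with u = log(y), dv = (4/5) dy, so v = 4*y/5 [assuming y > 0]: now 4*y*log(y)/5 + ∫(-4/5) dy.
Step 2. Evaluate the standard form: now 4*y*log(y)/5 - 4*y/5.
Answer: 4*y*log(y)/5 - 4*y/5.


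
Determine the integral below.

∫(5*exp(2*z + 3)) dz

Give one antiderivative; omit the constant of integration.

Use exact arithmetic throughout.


Answer: 5*exp(2*z + 3)/2.


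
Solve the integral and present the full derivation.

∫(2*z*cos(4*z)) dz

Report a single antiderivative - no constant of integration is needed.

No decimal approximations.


Step 1. Integrate ∫(2*z*cos(4*z)) dz by parts with u = z, dv = (2*cos(4*z)) dz, so v = sin(4*z)/2: now z*sin(4*z)/2 + ∫(-sin(4*z)/2) dz.
Step 2. Evaluate the standard form: now z*sin(4*z)/2 + cos(4*z)/8.
Answer: z*sin(4*z)/2 + cos(4*z)/8.


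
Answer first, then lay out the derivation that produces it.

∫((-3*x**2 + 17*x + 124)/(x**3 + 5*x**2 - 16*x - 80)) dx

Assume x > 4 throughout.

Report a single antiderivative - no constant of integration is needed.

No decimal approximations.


The answer is 2*log(x - 4) - log(x + 4) - 4*log(x + 5).
Step 1. Decompose ∫((-3*x**2 + 17*x + 124)/(x**3 + 5*x**2 - 16*x - 80)) dx by partial fractions, (-3*x**2 + 17*x + 124)/(x**3 + 5*x**2 - 16*x - 80) = -4/(x + 5) - 1/(x + 4) + 2/(x - 4): now ∫(2/(x - 4)) dx + ∫(-1/(x + 4)) dx + ∫(-4/(x + 5)) dx.
Step 2. Evaluate the standard form [assuming x > 4]: now 2*log(x - 4) + ∫(-1/(x + 4)) dx + ∫(-4/(x + 5)) dx.
Step 3. Evaluate the standard form [assuming x > -5]: now 2*log(x - 4) - 4*log(x + 5) + ∫(-1/(x + 4)) dx.
Step 4. Evaluate the standard form [assuming x > -4]: now 2*log(x - 4) - log(x + 4) - 4*log(x + 5).
Answer: 2*log(x - 4) - log(x + 4) - 4*log(x + 5).


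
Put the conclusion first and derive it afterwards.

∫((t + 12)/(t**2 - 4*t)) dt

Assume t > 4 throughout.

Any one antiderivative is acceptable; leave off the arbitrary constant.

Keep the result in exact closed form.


The answer is -3*log(t) + 4*log(t - 4).
Step 1. Decompose ∫((t + 12)/(t**2 - 4*t)) dt by partial fractions, (t + 12)/(t**2 - 4*t) = 4/(t - 4) - 3/t: now ∫(-3/t) dt + ∫(4/(t - 4)) dt.
Step 2. Evaluate the standard form [assuming t > 0]: now -3*log(t) + ∫(4/(t - 4)) dt.
Step 3. Evaluate the standard form [assuming t > 4]: now -3*log(t) + 4*log(t - 4).
Answer: -3*log(t) + 4*log(t - 4).


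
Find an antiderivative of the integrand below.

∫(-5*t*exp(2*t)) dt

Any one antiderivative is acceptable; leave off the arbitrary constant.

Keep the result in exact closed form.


Answer: -5*t*exp(2*t)/2 + 5*exp(2*t)/4.


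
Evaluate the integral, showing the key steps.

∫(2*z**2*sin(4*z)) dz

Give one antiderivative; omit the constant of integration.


Step 1. Integrate ∫(2*z**2*sin(4*z)) dz by parts with u = z**2, dv = (2*sin(4*z)) dz, so v = -cos(4*z)/2: now -z**2*cos(4*z)/2 + ∫(z*cos(4*z)) dz.
Step 2. Integrate ∫(z*cos(4*z)) dz by parts with u = z, dv = (cos(4*z)) dz, so v = sin(4*z)/4: now -z**2*cos(4*z)/2 + z*sin(4*z)/4 + ∫(-sin(4*z)/4) dz.
Step 3. Evaluate the standard form: now -z**2*cos(4*z)/2 + z*sin(4*z)/4 + cos(4*z)/16.
Answer: -z**2*cos(4*z)/2 + z*sin(4*z)/4 + cos(4*z)/16.


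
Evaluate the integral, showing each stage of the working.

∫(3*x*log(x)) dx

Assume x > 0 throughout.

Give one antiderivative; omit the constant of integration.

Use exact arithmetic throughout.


Step 1. Integrate ∫(3*x*log(x)) dx by parts with u = log(x), dv = (3*x) dx, so v = 3*x**2/2 [assuming x > 0]: now 3*x**2*log(x)/2 + ∫(-3*x/2) dx.
Step 2. Evaluate the standard form: now 3*x**2*log(x)/2 - 3*x**2/4.
Answer: 3*x**2*log(x)/2 - 3*x**2/4.


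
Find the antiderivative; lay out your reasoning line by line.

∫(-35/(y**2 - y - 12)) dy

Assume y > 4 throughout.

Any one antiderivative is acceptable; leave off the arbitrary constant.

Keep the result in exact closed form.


Step 1. Decompose ∫(-35/(y**2 - y - 12)) dy by partial fractions, -35/(y**2 - y - 12) = 5/(y + 3) - 5/(y - 4): now ∫(-5/(y - 4)) dy + ∫(5/(y + 3)) dy.
Step 2. Evaluate the standard form [assuming y > 4]: now -5*log(y - 4) + ∫(5/(y + 3)) dy.
Step 3. Evaluate the standard form [assuming y > -3]: now -5*log(y - 4) + 5*log(y + 3).
Answer: -5*log(y - 4) + 5*log(y + 3).


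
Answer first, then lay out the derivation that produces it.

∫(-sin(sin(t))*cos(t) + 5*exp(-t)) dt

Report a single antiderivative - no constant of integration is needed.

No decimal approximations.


The answer is cos(sin(t)) - 5*exp(-t).
Step 1. Rewrite: now ∫(-sin(sin(t))*cos(t)) dt + ∫(5*exp(-t)) dt.
Step 2. Substitute u = sin(t), turning ∫(-sin(sin(t))*cos(t)) dt into ∫(-sin(u)) du: now ∫(5*exp(-t)) dt + ∫(-sin(u)) du.
Step 3. Evaluate the standard form: now cos(u) + ∫(5*exp(-t)) dt.
Step 4. Substitute back u = sin(t): now cos(sin(t)) + ∫(5*exp(-t)) dt.
Step 5. Evaluate the standard form: now cos(sin(t)) - 5*exp(-t).
Answer: cos(sin(t)) - 5*exp(-t).


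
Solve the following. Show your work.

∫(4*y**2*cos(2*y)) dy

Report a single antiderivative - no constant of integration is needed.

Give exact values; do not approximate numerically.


Step 1. Integrate ∫(4*y**2*cos(2*y)) dy by parts with u = y**2, dv = (4*cos(2*y)) dy, so v = 2*sin(2*y): now 2*y**2*sin(2*y) + ∫(-4*y*sin(2*y)) dy.
Step 2. Integrate ∫(-4*y*sin(2*y)) dy by parts with u = y, dv = (-4*sin(2*y)) dy, so v = 2*cos(2*y): now 2*y**2*sin(2*y) + 2*y*cos(2*y) + ∫(-2*cos(2*y)) dy.
Step 3. Evaluate the standard form: now 2*y**2*sin(2*y) + 2*y*cos(2*y) - sin(2*y).
Answer: 2*y**2*sin(2*y) + 2*y*cos(2*y) - sin(2*y).


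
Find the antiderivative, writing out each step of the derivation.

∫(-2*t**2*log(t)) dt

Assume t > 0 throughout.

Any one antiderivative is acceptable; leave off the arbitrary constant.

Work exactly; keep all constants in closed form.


Step 1. Integrate ∫(-2*t**2*log(t)) dt by parts with u = log(t), dv = (-2*t**2) dt, so v = -2*t**3/3 [assuming t > 0]: now -2*t**3*log(t)/3 + ∫(2*t**2/3) dt.
Step 2. Evaluate the standard form: now -2*t**3*log(t)/3 + 2*t**3/9.
Answer: -2*t**3*log(t)/3 + 2*t**3/9.


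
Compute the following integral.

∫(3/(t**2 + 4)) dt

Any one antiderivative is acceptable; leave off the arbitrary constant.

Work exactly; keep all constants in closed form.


Answer: 3*atan(t/2)/2.


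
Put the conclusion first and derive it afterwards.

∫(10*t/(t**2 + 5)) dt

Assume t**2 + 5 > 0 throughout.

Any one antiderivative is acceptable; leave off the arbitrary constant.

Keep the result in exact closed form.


The answer is 5*log(t**2 + 5).
Step 1. Substitute u = t**2 + 5, turning ∫(10*t/(t**2 + 5)) dt into ∫(5/u) du: now ∫(5/u) du.
Step 2. Evaluate the standard form [assuming u > 0]: now 5*log(u).
Step 3. Substitute back u = t**2 + 5: now 5*log(t**2 + 5).
Answer: 5*log(t**2 + 5).


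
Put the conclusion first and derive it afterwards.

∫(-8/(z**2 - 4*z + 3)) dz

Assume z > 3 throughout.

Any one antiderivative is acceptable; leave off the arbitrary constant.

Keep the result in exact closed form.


The answer is -4*log(z - 3) + 4*log(z - 1).
Step 1. Decompose ∫(-8/(z**2 - 4*z + 3)) dz by partial fractions, -8/(z**2 - 4*z + 3) = 4/(z - 1) - 4/(z - 3): now ∫(-4/(z - 3)) dz + ∫(4/(z - 1)) dz.
Step 2. Evaluate the standard form [assuming z > 3]: now -4*log(z - 3) + ∫(4/(z - 1)) dz.
Step 3. Evaluate the standard form [assuming z > 1]: now -4*log(z - 3) + 4*log(z - 1).
Answer: -4*log(z - 3) + 4*log(z - 1).


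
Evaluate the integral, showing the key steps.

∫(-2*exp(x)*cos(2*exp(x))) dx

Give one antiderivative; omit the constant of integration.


Step 1. Substitute u = exp(x), turning ∫(-2*exp(x)*cos(2*exp(x))) dx into ∫(-2*cos(2*u)) du: now ∫(-2*cos(2*u)) du.
Step 2. Evaluate the standard form: now -sin(2*u).
Step 3. Substitute back u = exp(x): now -sin(2*exp(x)).
Answer: -sin(2*exp(x)).


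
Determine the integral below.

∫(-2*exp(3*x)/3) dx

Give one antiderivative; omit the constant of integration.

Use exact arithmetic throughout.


Answer: -2*exp(3*x)/9.


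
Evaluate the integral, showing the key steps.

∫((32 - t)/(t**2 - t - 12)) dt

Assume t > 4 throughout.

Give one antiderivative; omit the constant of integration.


Step 1. Decompose ∫((32 - t)/(t**2 - t - 12)) dt by partial fractions, (32 - t)/(t**2 - t - 12) = -5/(t + 3) + 4/(t - 4): now ∫(4/(t - 4)) dt + ∫(-5/(t + 3)) dt.
Step 2. Evaluate the standard form [assuming t > 4]: now 4*log(t - 4) + ∫(-5/(t + 3)) dt.
Step 3. Evaluate the standard form [assuming t > -3]: now 4*log(t - 4) - 5*log(t + 3).
Answer: 4*log(t - 4) - 5*log(t + 3).


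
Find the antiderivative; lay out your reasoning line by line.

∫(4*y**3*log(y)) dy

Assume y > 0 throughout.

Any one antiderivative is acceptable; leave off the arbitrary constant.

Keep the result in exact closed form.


Step 1. Integrate ∫(4*y**3*log(y)) dy by parts with u = log(y), dv = (4*y**3) dy, so v = y**4 [assuming y > 0]: now y**4*log(y) + ∫(-y**3) dy.
Step 2. Evaluate the standard form: now y**4*log(y) - y**4/4.
Answer: y**4*log(y) - y**4/4.


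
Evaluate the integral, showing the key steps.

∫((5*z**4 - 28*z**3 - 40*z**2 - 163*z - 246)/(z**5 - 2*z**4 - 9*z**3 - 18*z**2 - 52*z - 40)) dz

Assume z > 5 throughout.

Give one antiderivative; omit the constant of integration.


Step 1. Decompose ∫((5*z**4 - 28*z**3 - 40*z**2 - 163*z - 246)/(z**5 - 2*z**4 - 9*z**3 - 18*z**2 - 52*z - 40)) dz by partial fractions, (5*z**4 - 28*z**3 - 40*z**2 - 163*z - 246)/(z**5 - 2*z**4 - 9*z**3 - 18*z**2 - 52*z - 40) = 3/(z**2 + 4) + 4/(z + 2) + 3/(z + 1) - 2/(z - 5): now ∫(-2/(z - 5)) dz + ∫(3/(z + 1)) dz + ∫(4/(z + 2)) dz + ∫(3/(z**2 + 4)) dz.
Step 2. Evaluate the standard form [assuming z > -2]: now 4*log(z + 2) + ∫(-2/(z - 5)) dz + ∫(3/(z + 1)) dz + ∫(3/(z**2 + 4)) dz.
Step 3. Evaluate the standard form [assuming z > -1]: now 3*log(z + 1) + 4*log(z + 2) + ∫(-2/(z - 5)) dz + ∫(3/(z**2 + 4)) dz.
Step 4. Evaluate the standard form [assuming z > 5]: now -2*log(z - 5) + 3*log(z + 1) + 4*log(z + 2) + ∫(3/(z**2 + 4)) dz.
Step 5. Evaluate the standard form: now -2*log(z - 5) + 3*log(z + 1) + 4*log(z + 2) + 3*atan(z/2)/2.
Answer: -2*log(z - 5) + 3*log(z + 1) + 4*log(z + 2) + 3*atan(z/2)/2.


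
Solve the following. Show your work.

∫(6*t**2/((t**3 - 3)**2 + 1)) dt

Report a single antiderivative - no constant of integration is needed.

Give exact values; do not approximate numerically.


Step 1. Substitute u = t**3 - 3, turning ∫(6*t**2/((t**3 - 3)**2 + 1)) dt into ∫(2/(u**2 + 1)) du: now ∫(2/(u**2 + 1)) du.
Step 2. Evaluate the standard form: now 2*atan(u).
Step 3. Substitute back u = t**3 - 3: now 2*atan(t**3 - 3).
Answer: 2*atan(t**3 - 3).


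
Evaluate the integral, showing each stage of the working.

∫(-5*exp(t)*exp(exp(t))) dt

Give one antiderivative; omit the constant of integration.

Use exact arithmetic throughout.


Step 1. Substitute u = exp(t), turning ∫(-5*exp(t)*exp(exp(t))) dt into ∫(-5*exp(u)) du: now ∫(-5*exp(u)) du.
Step 2. Evaluate the standard form: now -5*exp(u).
Step 3. Substitute back u = exp(t): now -5*exp(exp(t)).
Answer: -5*exp(exp(t)).


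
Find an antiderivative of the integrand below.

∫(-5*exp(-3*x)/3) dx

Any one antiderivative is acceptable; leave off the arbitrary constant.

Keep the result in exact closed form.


Answer: 5*exp(-3*x)/9.


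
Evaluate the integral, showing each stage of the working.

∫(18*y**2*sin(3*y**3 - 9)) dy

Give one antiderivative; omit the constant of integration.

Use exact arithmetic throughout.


Step 1. Substitute u = y**3 - 3, turning ∫(18*y**2*sin(3*y**3 - 9)) dy into ∫(6*sin(3*u)) du: now ∫(6*sin(3*u)) du.
Step 2. Evaluate the standard form: now -2*cos(3*u).
Step 3. Substitute back u = y**3 - 3: now -2*cos(3*y**3 - 9).
Answer: -2*cos(3*y**3 - 9).
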